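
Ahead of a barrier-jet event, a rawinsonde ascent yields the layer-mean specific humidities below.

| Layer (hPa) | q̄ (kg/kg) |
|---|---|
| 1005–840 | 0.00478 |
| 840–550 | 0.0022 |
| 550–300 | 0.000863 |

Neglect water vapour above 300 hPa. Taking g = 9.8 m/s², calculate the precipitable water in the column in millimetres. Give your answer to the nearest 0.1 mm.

Precipitable water is the column-integrated vapour mass per unit area: PW = (1/g) Σ q̄ Δp, with q in kg/kg and Δp in Pa (1 kg/m² of water = 1 mm).
Layer 1005–840 hPa: Δp = 165 hPa = 16500 Pa, q̄ = 0.00478 kg/kg → 0.00478 × 16500 / 9.8 = 8.05 mm
Layer 840–550 hPa: Δp = 290 hPa = 29000 Pa, q̄ = 0.0022 kg/kg → 0.0022 × 29000 / 9.8 = 6.51 mm
Layer 550–300 hPa: Δp = 250 hPa = 25000 Pa, q̄ = 0.000863 kg/kg → 0.000863 × 25000 / 9.8 = 2.20 mm
PW = 8.05 + 6.51 + 2.20 = 16.76 ≈ 16.8 mm.

PW ≈ 16.8 mm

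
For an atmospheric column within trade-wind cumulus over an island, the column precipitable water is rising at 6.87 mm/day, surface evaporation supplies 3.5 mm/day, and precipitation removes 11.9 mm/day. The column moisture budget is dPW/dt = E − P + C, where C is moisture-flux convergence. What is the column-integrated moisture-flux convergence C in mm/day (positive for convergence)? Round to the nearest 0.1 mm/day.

C ≈ 15.3 mm/day

dPW/dt = +6.87 mm/day.
C = dPW/dt − E + P = (+6.87) − 3.5 + 11.9 = 15.3 mm/day.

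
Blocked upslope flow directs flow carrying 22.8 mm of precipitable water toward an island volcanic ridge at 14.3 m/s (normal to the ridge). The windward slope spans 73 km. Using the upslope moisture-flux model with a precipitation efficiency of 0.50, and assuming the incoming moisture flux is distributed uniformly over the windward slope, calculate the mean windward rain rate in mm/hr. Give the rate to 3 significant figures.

Incoming column moisture flux per unit ridge length: F = V × PW = 14.3 × 22.8 = 326.04 mm·m/s.
Spread over the 73 km slope with efficiency ε = 0.50: R = ε·F/W = 0.50 × 326.04 / 73000 m = 2.233e-03 mm/s.
R = 2.233e-03 × 3600 = 8.04 mm/hr.

R ≈ 8.04 mm/hr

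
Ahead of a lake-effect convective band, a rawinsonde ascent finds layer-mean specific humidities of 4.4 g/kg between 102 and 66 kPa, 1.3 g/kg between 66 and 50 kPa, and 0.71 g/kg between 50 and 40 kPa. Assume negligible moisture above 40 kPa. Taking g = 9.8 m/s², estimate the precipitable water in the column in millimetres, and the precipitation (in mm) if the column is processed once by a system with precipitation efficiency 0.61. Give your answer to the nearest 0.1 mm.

PW ≈ 19.0 mm; precipitation ≈ 11.6 mm

Precipitable water is the column-integrated vapour mass per unit area: PW = (1/g) Σ q̄ Δp, with q in kg/kg and Δp in Pa (1 kg/m² of water = 1 mm).
Layer 102–66 kPa: Δp = 360 hPa = 36000 Pa, q̄ = 0.0044 kg/kg → 0.0044 × 36000 / 9.8 = 16.16 mm
Layer 66–50 kPa: Δp = 160 hPa = 16000 Pa, q̄ = 0.0013 kg/kg → 0.0013 × 16000 / 9.8 = 2.12 mm
Layer 50–40 kPa: Δp = 100 hPa = 10000 Pa, q̄ = 0.00071 kg/kg → 0.00071 × 10000 / 9.8 = 0.72 mm
PW = 16.16 + 2.12 + 0.72 = 19.00 ≈ 19.0 mm.
Precipitation = ε × PW = 0.61 × 19.0 = 11.6 mm.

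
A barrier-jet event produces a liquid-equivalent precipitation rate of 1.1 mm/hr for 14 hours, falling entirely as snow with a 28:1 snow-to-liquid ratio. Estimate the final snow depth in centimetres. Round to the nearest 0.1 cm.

snow depth ≈ 43.1 cm

Liquid-equivalent depth = 1.1 × 14 = 15.4 mm.
Snow depth = 15.4 mm × 28 = 431.2 mm = 43.1 cm.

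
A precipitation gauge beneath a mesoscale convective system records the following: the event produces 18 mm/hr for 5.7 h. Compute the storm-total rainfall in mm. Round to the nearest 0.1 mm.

total ≈ 102.6 mm

Total = Σ Rᵢ Δtᵢ = 18 × 5.7
      = 102.6 = 102.6 mm.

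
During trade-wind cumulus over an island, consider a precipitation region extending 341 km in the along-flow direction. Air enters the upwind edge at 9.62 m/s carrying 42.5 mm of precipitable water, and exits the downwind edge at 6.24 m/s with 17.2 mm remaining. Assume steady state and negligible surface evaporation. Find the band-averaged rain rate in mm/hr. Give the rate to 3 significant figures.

Column moisture flux per unit crosswind length is F = V × PW.
Inflow: F_in = 9.62 × 42.5 = 408.85 mm·m/s
Outflow: F_out = 6.24 × 17.2 = 107.328 mm·m/s
Steady-state rate R = (F_in − F_out)/L = (408.85 − 107.328) / 341000 m = 8.842e-04 mm/s.
R = 8.842e-04 × 3600 = 3.18 mm/hr.

R ≈ 3.18 mm/hr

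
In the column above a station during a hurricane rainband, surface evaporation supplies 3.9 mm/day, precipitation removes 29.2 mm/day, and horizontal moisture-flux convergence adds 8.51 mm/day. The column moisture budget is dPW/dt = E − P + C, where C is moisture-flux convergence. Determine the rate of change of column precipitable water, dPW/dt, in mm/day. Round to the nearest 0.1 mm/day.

dPW/dt ≈ -16.8 mm/day

dPW/dt = E − P + C = 3.9 − 29.2 + (8.51) = -16.8 mm/day.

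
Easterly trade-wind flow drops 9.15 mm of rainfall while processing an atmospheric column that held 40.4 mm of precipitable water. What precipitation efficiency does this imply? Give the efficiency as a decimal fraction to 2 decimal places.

ε = rainfall / PW = 9.15 / 40.4 = 0.23.

ε ≈ 0.23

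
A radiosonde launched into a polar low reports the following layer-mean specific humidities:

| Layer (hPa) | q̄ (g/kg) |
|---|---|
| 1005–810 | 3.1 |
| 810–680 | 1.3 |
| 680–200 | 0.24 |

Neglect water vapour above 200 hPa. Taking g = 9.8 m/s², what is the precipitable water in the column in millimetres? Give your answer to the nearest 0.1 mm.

Precipitable water is the column-integrated vapour mass per unit area: PW = (1/g) Σ q̄ Δp, with q in kg/kg and Δp in Pa (1 kg/m² of water = 1 mm).
Layer 1005–810 hPa: Δp = 195 hPa = 19500 Pa, q̄ = 0.0031 kg/kg → 0.0031 × 19500 / 9.8 = 6.17 mm
Layer 810–680 hPa: Δp = 130 hPa = 13000 Pa, q̄ = 0.0013 kg/kg → 0.0013 × 13000 / 9.8 = 1.72 mm
Layer 680–200 hPa: Δp = 480 hPa = 48000 Pa, q̄ = 0.00024 kg/kg → 0.00024 × 48000 / 9.8 = 1.18 mm
PW = 6.17 + 1.72 + 1.18 = 9.07 ≈ 9.1 mm.

PW ≈ 9.1 mm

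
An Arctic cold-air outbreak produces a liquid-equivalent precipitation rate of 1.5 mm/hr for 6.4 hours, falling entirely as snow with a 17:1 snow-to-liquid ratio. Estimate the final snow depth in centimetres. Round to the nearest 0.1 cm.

snow depth ≈ 16.3 cm

Liquid-equivalent depth = 1.5 × 6.4 = 9.6 mm.
Snow depth = 9.6 mm × 17 = 163.2 mm = 16.3 cm.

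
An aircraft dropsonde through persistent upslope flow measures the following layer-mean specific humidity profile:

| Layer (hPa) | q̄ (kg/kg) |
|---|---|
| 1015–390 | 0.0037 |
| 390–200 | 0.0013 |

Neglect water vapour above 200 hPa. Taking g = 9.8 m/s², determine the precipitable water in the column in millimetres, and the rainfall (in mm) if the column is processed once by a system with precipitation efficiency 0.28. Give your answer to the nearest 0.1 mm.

PW ≈ 26.1 mm; rainfall ≈ 7.3 mm

Precipitable water is the column-integrated vapour mass per unit area: PW = (1/g) Σ q̄ Δp, with q in kg/kg and Δp in Pa (1 kg/m² of water = 1 mm).
Layer 1015–390 hPa: Δp = 625 hPa = 62500 Pa, q̄ = 0.0037 kg/kg → 0.0037 × 62500 / 9.8 = 23.60 mm
Layer 390–200 hPa: Δp = 190 hPa = 19000 Pa, q̄ = 0.0013 kg/kg → 0.0013 × 19000 / 9.8 = 2.52 mm
PW = 23.60 + 2.52 = 26.12 ≈ 26.1 mm.
Rainfall = ε × PW = 0.28 × 26.1 = 7.3 mm.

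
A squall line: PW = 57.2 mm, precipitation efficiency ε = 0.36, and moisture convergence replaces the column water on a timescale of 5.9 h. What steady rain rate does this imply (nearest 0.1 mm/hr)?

R ≈ 3.5 mm/hr

Each overturning extracts ε × PW = 0.36 × 57.2 = 20.592 mm.
Rate = ε·PW / τ = 20.592 / 5.9 h = 3.5 mm/hr.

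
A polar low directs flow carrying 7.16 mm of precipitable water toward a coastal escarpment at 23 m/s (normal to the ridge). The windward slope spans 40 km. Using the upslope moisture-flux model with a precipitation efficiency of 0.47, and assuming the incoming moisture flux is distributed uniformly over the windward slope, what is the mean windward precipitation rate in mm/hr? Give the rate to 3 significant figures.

Incoming column moisture flux per unit ridge length: F = V × PW = 23 × 7.16 = 164.68 mm·m/s.
Spread over the 40 km slope with efficiency ε = 0.47: R = ε·F/W = 0.47 × 164.68 / 40000 m = 1.935e-03 mm/s.
R = 1.935e-03 × 3600 = 6.97 mm/hr.

R ≈ 6.97 mm/hr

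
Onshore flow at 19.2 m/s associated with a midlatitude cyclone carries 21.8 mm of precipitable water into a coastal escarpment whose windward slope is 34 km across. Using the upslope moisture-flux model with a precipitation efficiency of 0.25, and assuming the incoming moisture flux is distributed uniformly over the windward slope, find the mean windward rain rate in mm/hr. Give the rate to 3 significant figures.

R ≈ 11.1 mm/hr

Incoming column moisture flux per unit ridge length: F = V × PW = 19.2 × 21.8 = 418.56 mm·m/s.
Spread over the 34 km slope with efficiency ε = 0.25: R = ε·F/W = 0.25 × 418.56 / 34000 m = 3.078e-03 mm/s.
R = 3.078e-03 × 3600 = 11.1 mm/hr.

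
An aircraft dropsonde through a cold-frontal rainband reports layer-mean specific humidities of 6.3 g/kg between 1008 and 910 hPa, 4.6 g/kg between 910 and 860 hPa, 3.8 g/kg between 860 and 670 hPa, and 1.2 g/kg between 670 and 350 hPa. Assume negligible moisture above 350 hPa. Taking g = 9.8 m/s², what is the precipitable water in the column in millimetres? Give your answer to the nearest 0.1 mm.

PW ≈ 19.9 mm

Precipitable water is the column-integrated vapour mass per unit area: PW = (1/g) Σ q̄ Δp, with q in kg/kg and Δp in Pa (1 kg/m² of water = 1 mm).
Layer 1008–910 hPa: Δp = 98 hPa = 9800 Pa, q̄ = 0.0063 kg/kg → 0.0063 × 9800 / 9.8 = 6.30 mm
Layer 910–860 hPa: Δp = 50 hPa = 5000 Pa, q̄ = 0.0046 kg/kg → 0.0046 × 5000 / 9.8 = 2.35 mm
Layer 860–670 hPa: Δp = 190 hPa = 19000 Pa, q̄ = 0.0038 kg/kg → 0.0038 × 19000 / 9.8 = 7.37 mm
Layer 670–350 hPa: Δp = 320 hPa = 32000 Pa, q̄ = 0.0012 kg/kg → 0.0012 × 32000 / 9.8 = 3.92 mm
PW = 6.30 + 2.35 + 7.37 + 3.92 = 19.94 ≈ 19.9 mm.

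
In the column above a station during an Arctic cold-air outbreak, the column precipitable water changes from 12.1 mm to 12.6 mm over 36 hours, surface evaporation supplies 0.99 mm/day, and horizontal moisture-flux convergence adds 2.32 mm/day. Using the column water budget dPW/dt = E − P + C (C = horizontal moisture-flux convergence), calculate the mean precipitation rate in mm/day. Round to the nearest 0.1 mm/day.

P ≈ 3.0 mm/day

dPW/dt = (12.6 − 12.1) mm / (36/24 day) = +0.333 mm/day.
P = E + C − dPW/dt = 0.99 + (2.32) − (+0.333) = 3.0 mm/day.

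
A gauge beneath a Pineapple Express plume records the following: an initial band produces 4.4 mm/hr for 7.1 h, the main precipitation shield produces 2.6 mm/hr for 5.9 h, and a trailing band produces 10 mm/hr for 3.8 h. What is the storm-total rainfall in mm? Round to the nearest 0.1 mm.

total ≈ 84.6 mm

Total = Σ Rᵢ Δtᵢ = 4.4 × 7.1 + 2.6 × 5.9 + 10 × 3.8
      = 31.24 + 15.34 + 38 = 84.6 mm.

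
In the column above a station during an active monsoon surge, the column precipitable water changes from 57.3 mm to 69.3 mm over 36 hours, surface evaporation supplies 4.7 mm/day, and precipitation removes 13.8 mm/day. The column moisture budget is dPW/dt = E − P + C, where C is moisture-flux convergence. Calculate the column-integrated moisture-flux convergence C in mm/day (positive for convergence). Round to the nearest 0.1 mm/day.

C ≈ 17.1 mm/day

dPW/dt = (69.3 − 57.3) mm / (36/24 day) = +8.000 mm/day.
C = dPW/dt − E + P = (+8.000) − 4.7 + 13.8 = 17.1 mm/day.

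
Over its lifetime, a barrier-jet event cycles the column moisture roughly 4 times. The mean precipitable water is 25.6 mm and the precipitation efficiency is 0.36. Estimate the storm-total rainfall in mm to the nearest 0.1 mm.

rainfall ≈ 36.9 mm

Each cycle deposits ε × PW = 0.36 × 25.6 = 9.216 mm.
Over 4 cycles: 4 × 9.216 = 36.9 mm.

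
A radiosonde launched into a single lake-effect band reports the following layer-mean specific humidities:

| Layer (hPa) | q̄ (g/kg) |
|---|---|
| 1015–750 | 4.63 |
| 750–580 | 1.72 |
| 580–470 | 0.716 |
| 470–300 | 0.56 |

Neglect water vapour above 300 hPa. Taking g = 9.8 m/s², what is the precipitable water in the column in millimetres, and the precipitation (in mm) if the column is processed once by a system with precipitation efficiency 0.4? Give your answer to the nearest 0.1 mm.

PW ≈ 17.3 mm; precipitation ≈ 6.9 mm

Precipitable water is the column-integrated vapour mass per unit area: PW = (1/g) Σ q̄ Δp, with q in kg/kg and Δp in Pa (1 kg/m² of water = 1 mm).
Layer 1015–750 hPa: Δp = 265 hPa = 26500 Pa, q̄ = 0.00463 kg/kg → 0.00463 × 26500 / 9.8 = 12.52 mm
Layer 750–580 hPa: Δp = 170 hPa = 17000 Pa, q̄ = 0.00172 kg/kg → 0.00172 × 17000 / 9.8 = 2.98 mm
Layer 580–470 hPa: Δp = 110 hPa = 11000 Pa, q̄ = 0.000716 kg/kg → 0.000716 × 11000 / 9.8 = 0.80 mm
Layer 470–300 hPa: Δp = 170 hPa = 17000 Pa, q̄ = 0.00056 kg/kg → 0.00056 × 17000 / 9.8 = 0.97 mm
PW = 12.52 + 2.98 + 0.80 + 0.97 = 17.27 ≈ 17.3 mm.
Precipitation = ε × PW = 0.4 × 17.3 = 6.9 mm.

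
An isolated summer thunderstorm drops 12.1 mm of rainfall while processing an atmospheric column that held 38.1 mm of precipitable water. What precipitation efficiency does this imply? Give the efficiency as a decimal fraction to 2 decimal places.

ε = rainfall / PW = 12.1 / 38.1 = 0.32.

ε ≈ 0.32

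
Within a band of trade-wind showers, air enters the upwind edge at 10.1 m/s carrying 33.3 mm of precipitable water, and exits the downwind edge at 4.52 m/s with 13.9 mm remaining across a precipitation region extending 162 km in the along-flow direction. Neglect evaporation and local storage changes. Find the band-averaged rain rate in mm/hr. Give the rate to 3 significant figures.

R ≈ 6.08 mm/hr

Column moisture flux per unit crosswind length is F = V × PW.
Inflow: F_in = 10.1 × 33.3 = 336.33 mm·m/s
Outflow: F_out = 4.52 × 13.9 = 62.828 mm·m/s
Steady-state rate R = (F_in − F_out)/L = (336.33 − 62.828) / 162000 m = 1.688e-03 mm/s.
R = 1.688e-03 × 3600 = 6.08 mm/hr.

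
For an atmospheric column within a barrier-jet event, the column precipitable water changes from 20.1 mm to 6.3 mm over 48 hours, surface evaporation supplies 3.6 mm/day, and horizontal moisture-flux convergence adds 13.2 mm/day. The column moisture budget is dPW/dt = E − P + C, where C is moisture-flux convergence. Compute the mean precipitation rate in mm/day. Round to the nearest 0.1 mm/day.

P ≈ 23.7 mm/day

dPW/dt = (6.3 − 20.1) mm / (48/24 day) = -6.900 mm/day.
P = E + C − dPW/dt = 3.6 + (13.2) − (-6.900) = 23.7 mm/day.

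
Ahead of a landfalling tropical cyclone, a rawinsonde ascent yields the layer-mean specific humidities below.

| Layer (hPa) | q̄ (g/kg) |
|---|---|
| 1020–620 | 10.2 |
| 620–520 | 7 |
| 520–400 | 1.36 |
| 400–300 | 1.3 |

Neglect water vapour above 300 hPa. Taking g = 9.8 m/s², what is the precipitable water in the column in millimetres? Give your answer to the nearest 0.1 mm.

Precipitable water is the column-integrated vapour mass per unit area: PW = (1/g) Σ q̄ Δp, with q in kg/kg and Δp in Pa (1 kg/m² of water = 1 mm).
Layer 1020–620 hPa: Δp = 400 hPa = 40000 Pa, q̄ = 0.0102 kg/kg → 0.0102 × 40000 / 9.8 = 41.63 mm
Layer 620–520 hPa: Δp = 100 hPa = 10000 Pa, q̄ = 0.007 kg/kg → 0.007 × 10000 / 9.8 = 7.14 mm
Layer 520–400 hPa: Δp = 120 hPa = 12000 Pa, q̄ = 0.00136 kg/kg → 0.00136 × 12000 / 9.8 = 1.67 mm
Layer 400–300 hPa: Δp = 100 hPa = 10000 Pa, q̄ = 0.0013 kg/kg → 0.0013 × 10000 / 9.8 = 1.33 mm
PW = 41.63 + 7.14 + 1.67 + 1.33 = 51.77 ≈ 51.8 mm.

PW ≈ 51.8 mm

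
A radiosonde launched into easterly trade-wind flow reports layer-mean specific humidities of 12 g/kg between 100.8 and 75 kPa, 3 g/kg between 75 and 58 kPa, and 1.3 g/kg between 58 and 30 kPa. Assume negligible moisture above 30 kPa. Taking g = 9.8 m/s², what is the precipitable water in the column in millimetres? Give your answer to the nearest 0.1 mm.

Precipitable water is the column-integrated vapour mass per unit area: PW = (1/g) Σ q̄ Δp, with q in kg/kg and Δp in Pa (1 kg/m² of water = 1 mm).
Layer 100.8–75 kPa: Δp = 258 hPa = 25800 Pa, q̄ = 0.012 kg/kg → 0.012 × 25800 / 9.8 = 31.59 mm
Layer 75–58 kPa: Δp = 170 hPa = 17000 Pa, q̄ = 0.003 kg/kg → 0.003 × 17000 / 9.8 = 5.20 mm
Layer 58–30 kPa: Δp = 280 hPa = 28000 Pa, q̄ = 0.0013 kg/kg → 0.0013 × 28000 / 9.8 = 3.71 mm
PW = 31.59 + 5.20 + 3.71 = 40.50 ≈ 40.5 mm.

PW ≈ 40.5 mm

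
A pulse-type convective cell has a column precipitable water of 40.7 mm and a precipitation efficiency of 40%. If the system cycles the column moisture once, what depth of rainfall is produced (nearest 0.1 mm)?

Rainfall = ε × PW = 0.40 × 40.7 = 16.3 mm.

rainfall ≈ 16.3 mm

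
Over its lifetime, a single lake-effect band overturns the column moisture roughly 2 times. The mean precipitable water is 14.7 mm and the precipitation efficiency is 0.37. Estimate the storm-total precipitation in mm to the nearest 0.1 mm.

Each cycle deposits ε × PW = 0.37 × 14.7 = 5.439 mm.
Over 2 cycles: 2 × 5.439 = 10.9 mm.

precipitation ≈ 10.9 mm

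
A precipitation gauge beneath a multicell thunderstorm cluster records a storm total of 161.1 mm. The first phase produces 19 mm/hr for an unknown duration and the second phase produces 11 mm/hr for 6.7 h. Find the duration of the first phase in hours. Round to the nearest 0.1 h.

Known phases: 11 × 6.7 = 73.7 mm.
Remaining depth = 161.1 − 73.7 = 87.4 mm.
Duration = 87.4 / 19 = 4.6 h.

duration ≈ 4.6 h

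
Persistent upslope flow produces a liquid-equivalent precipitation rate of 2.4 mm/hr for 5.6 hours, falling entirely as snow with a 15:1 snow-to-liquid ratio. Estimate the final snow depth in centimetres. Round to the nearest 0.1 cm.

Liquid-equivalent depth = 2.4 × 5.6 = 13.44 mm.
Snow depth = 13.44 mm × 15 = 201.6 mm = 20.2 cm.

snow depth ≈ 20.2 cm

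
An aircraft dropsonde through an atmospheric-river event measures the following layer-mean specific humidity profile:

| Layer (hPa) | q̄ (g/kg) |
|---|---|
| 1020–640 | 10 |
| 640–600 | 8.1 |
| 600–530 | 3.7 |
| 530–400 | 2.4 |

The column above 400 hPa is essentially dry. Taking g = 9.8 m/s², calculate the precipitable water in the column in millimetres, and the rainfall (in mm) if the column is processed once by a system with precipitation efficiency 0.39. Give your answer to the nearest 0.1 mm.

Precipitable water is the column-integrated vapour mass per unit area: PW = (1/g) Σ q̄ Δp, with q in kg/kg and Δp in Pa (1 kg/m² of water = 1 mm).
Layer 1020–640 hPa: Δp = 380 hPa = 38000 Pa, q̄ = 0.01 kg/kg → 0.01 × 38000 / 9.8 = 38.78 mm
Layer 640–600 hPa: Δp = 40 hPa = 4000 Pa, q̄ = 0.0081 kg/kg → 0.0081 × 4000 / 9.8 = 3.31 mm
Layer 600–530 hPa: Δp = 70 hPa = 7000 Pa, q̄ = 0.0037 kg/kg → 0.0037 × 7000 / 9.8 = 2.64 mm
Layer 530–400 hPa: Δp = 130 hPa = 13000 Pa, q̄ = 0.0024 kg/kg → 0.0024 × 13000 / 9.8 = 3.18 mm
PW = 38.78 + 3.31 + 2.64 + 3.18 = 47.91 ≈ 47.9 mm.
Rainfall = ε × PW = 0.39 × 47.9 = 18.7 mm.

PW ≈ 47.9 mm; rainfall ≈ 18.7 mm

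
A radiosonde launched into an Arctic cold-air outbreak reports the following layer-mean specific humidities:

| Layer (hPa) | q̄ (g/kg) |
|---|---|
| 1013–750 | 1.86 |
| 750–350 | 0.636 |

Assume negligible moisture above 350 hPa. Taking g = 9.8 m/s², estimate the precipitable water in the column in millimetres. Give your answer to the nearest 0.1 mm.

Precipitable water is the column-integrated vapour mass per unit area: PW = (1/g) Σ q̄ Δp, with q in kg/kg and Δp in Pa (1 kg/m² of water = 1 mm).
Layer 1013–750 hPa: Δp = 263 hPa = 26300 Pa, q̄ = 0.00186 kg/kg → 0.00186 × 26300 / 9.8 = 4.99 mm
Layer 750–350 hPa: Δp = 400 hPa = 40000 Pa, q̄ = 0.000636 kg/kg → 0.000636 × 40000 / 9.8 = 2.60 mm
PW = 4.99 + 2.60 = 7.59 ≈ 7.6 mm.

PW ≈ 7.6 mm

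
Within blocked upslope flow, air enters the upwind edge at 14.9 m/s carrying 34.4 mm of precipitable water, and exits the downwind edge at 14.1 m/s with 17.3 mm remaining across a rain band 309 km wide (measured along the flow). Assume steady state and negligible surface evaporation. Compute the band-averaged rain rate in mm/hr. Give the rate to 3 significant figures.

Column moisture flux per unit crosswind length is F = V × PW.
Inflow: F_in = 14.9 × 34.4 = 512.56 mm·m/s
Outflow: F_out = 14.1 × 17.3 = 243.93 mm·m/s
Steady-state rate R = (F_in − F_out)/L = (512.56 − 243.93) / 309000 m = 8.694e-04 mm/s.
R = 8.694e-04 × 3600 = 3.13 mm/hr.

R ≈ 3.13 mm/hr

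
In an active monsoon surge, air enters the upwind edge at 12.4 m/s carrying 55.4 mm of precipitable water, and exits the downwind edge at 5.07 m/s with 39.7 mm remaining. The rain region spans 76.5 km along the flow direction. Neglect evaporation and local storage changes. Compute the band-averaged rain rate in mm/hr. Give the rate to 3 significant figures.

R ≈ 22.9 mm/hr

Column moisture flux per unit crosswind length is F = V × PW.
Inflow: F_in = 12.4 × 55.4 = 686.96 mm·m/s
Outflow: F_out = 5.07 × 39.7 = 201.279 mm·m/s
Steady-state rate R = (F_in − F_out)/L = (686.96 − 201.279) / 76500 m = 6.349e-03 mm/s.
R = 6.349e-03 × 3600 = 22.9 mm/hr.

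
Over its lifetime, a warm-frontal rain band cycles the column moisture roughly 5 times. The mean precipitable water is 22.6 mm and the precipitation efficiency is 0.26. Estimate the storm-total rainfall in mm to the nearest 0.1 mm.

rainfall ≈ 29.4 mm

Each cycle deposits ε × PW = 0.26 × 22.6 = 5.876 mm.
Over 5 cycles: 5 × 5.876 = 29.4 mm.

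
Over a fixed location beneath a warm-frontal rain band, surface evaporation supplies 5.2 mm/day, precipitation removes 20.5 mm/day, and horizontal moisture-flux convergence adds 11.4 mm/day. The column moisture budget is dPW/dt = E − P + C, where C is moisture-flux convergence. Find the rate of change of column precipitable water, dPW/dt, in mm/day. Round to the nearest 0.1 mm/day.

dPW/dt = E − P + C = 5.2 − 20.5 + (11.4) = -3.9 mm/day.

dPW/dt ≈ -3.9 mm/day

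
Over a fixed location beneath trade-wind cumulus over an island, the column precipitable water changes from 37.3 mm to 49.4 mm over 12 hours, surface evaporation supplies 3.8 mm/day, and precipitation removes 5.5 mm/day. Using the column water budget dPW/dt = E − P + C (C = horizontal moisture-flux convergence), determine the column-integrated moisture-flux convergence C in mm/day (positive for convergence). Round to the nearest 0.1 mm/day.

C ≈ 25.9 mm/day

dPW/dt = (49.4 − 37.3) mm / (12/24 day) = +24.200 mm/day.
C = dPW/dt − E + P = (+24.200) − 3.8 + 5.5 = 25.9 mm/day.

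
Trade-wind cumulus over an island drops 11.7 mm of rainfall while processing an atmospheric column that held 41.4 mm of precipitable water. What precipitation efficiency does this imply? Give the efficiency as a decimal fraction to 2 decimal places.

ε ≈ 0.28

ε = rainfall / PW = 11.7 / 41.4 = 0.28.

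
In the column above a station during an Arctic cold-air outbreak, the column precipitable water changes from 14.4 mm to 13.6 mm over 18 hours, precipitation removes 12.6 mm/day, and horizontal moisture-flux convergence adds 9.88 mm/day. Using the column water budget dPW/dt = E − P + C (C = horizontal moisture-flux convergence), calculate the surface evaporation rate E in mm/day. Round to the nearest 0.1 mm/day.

dPW/dt = (13.6 − 14.4) mm / (18/24 day) = -1.067 mm/day.
E = dPW/dt + P − C = (-1.067) + 12.6 − (9.88) = 1.7 mm/day.

E ≈ 1.7 mm/day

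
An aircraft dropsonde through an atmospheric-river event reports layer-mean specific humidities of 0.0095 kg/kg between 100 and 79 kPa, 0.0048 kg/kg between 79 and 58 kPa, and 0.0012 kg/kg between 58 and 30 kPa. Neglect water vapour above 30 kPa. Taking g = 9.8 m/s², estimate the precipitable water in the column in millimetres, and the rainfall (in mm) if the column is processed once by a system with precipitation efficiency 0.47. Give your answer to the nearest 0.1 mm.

PW ≈ 34.1 mm; rainfall ≈ 16.0 mm

Precipitable water is the column-integrated vapour mass per unit area: PW = (1/g) Σ q̄ Δp, with q in kg/kg and Δp in Pa (1 kg/m² of water = 1 mm).
Layer 100–79 kPa: Δp = 210 hPa = 21000 Pa, q̄ = 0.0095 kg/kg → 0.0095 × 21000 / 9.8 = 20.36 mm
Layer 79–58 kPa: Δp = 210 hPa = 21000 Pa, q̄ = 0.0048 kg/kg → 0.0048 × 21000 / 9.8 = 10.29 mm
Layer 58–30 kPa: Δp = 280 hPa = 28000 Pa, q̄ = 0.0012 kg/kg → 0.0012 × 28000 / 9.8 = 3.43 mm
PW = 20.36 + 10.29 + 3.43 = 34.08 ≈ 34.1 mm.
Rainfall = ε × PW = 0.47 × 34.1 = 16.0 mm.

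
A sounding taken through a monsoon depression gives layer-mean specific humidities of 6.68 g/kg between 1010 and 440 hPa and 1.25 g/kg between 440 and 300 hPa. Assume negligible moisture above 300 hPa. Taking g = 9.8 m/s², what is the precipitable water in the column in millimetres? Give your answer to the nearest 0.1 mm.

PW ≈ 40.6 mm

Precipitable water is the column-integrated vapour mass per unit area: PW = (1/g) Σ q̄ Δp, with q in kg/kg and Δp in Pa (1 kg/m² of water = 1 mm).
Layer 1010–440 hPa: Δp = 570 hPa = 57000 Pa, q̄ = 0.00668 kg/kg → 0.00668 × 57000 / 9.8 = 38.85 mm
Layer 440–300 hPa: Δp = 140 hPa = 14000 Pa, q̄ = 0.00125 kg/kg → 0.00125 × 14000 / 9.8 = 1.79 mm
PW = 38.85 + 1.79 = 40.64 ≈ 40.6 mm.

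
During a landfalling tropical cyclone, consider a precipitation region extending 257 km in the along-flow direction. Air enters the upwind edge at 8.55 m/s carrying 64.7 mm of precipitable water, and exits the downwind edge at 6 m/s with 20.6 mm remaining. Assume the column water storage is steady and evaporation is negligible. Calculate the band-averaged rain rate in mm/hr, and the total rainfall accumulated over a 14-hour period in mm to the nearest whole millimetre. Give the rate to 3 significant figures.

R ≈ 6.02 mm/hr; total ≈ 84 mm

Column moisture flux per unit crosswind length is F = V × PW.
Inflow: F_in = 8.55 × 64.7 = 553.185 mm·m/s
Outflow: F_out = 6 × 20.6 = 123.6 mm·m/s
Steady-state rate R = (F_in − F_out)/L = (553.185 − 123.6) / 257000 m = 1.672e-03 mm/s.
R = 1.672e-03 × 3600 = 6.02 mm/hr.
Over 14 h: total = 6.02 × 14 = 84.28 ≈ 84 mm.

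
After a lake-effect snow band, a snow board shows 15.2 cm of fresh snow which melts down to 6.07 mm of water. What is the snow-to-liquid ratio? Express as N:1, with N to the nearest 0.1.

ratio ≈ 25.0

Ratio = snow depth / SWE = 152 mm / 6.07 mm = 25.0, i.e. 25.0:1.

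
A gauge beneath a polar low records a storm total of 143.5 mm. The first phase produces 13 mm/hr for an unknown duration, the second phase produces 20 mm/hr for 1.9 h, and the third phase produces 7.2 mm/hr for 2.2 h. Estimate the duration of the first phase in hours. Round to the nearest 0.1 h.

duration ≈ 6.9 h

Known phases: 20 × 1.9 + 7.2 × 2.2 = 38 + 15.84 = 53.84 mm.
Remaining depth = 143.5 − 53.84 = 89.66 mm.
Duration = 89.66 / 13 = 6.9 h.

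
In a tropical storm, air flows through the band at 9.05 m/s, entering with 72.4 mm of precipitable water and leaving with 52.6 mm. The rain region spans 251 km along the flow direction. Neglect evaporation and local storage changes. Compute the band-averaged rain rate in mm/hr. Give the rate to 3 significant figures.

R ≈ 2.57 mm/hr

Column moisture flux per unit crosswind length is F = V × PW.
Inflow: F_in = 9.05 × 72.4 = 655.22 mm·m/s
Outflow: F_out = 9.05 × 52.6 = 476.03 mm·m/s
Steady-state rate R = (F_in − F_out)/L = (655.22 − 476.03) / 251000 m = 7.139e-04 mm/s.
R = 7.139e-04 × 3600 = 2.57 mm/hr.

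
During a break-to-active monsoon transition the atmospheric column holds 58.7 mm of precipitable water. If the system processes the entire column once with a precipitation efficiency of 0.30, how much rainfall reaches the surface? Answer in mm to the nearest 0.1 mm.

Rainfall = ε × PW = 0.30 × 58.7 = 17.6 mm.

rainfall ≈ 17.6 mm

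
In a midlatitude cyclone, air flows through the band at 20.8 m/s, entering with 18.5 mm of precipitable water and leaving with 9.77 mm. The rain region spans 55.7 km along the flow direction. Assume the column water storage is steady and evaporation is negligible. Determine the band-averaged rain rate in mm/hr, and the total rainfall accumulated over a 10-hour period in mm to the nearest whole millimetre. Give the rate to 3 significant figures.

Column moisture flux per unit crosswind length is F = V × PW.
Inflow: F_in = 20.8 × 18.5 = 384.8 mm·m/s
Outflow: F_out = 20.8 × 9.77 = 203.216 mm·m/s
Steady-state rate R = (F_in − F_out)/L = (384.8 − 203.216) / 55700 m = 3.260e-03 mm/s.
R = 3.260e-03 × 3600 = 11.7 mm/hr.
Over 10 h: total = 11.7 × 10 = 117 mm.

R ≈ 11.7 mm/hr; total ≈ 117 mm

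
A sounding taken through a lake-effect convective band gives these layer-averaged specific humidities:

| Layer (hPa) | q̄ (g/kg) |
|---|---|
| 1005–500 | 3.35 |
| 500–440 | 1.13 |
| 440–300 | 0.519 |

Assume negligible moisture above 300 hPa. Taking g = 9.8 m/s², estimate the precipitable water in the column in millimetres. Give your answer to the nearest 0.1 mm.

Precipitable water is the column-integrated vapour mass per unit area: PW = (1/g) Σ q̄ Δp, with q in kg/kg and Δp in Pa (1 kg/m² of water = 1 mm).
Layer 1005–500 hPa: Δp = 505 hPa = 50500 Pa, q̄ = 0.00335 kg/kg → 0.00335 × 50500 / 9.8 = 17.26 mm
Layer 500–440 hPa: Δp = 60 hPa = 6000 Pa, q̄ = 0.00113 kg/kg → 0.00113 × 6000 / 9.8 = 0.69 mm
Layer 440–300 hPa: Δp = 140 hPa = 14000 Pa, q̄ = 0.000519 kg/kg → 0.000519 × 14000 / 9.8 = 0.74 mm
PW = 17.26 + 0.69 + 0.74 = 18.69 ≈ 18.7 mm.

PW ≈ 18.7 mm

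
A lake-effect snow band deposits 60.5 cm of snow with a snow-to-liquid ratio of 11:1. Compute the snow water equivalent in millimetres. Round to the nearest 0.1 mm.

SWE = snow depth / ratio = 60.5 cm / 11 = 5.500 cm = 55.0 mm.

SWE ≈ 55.0 mm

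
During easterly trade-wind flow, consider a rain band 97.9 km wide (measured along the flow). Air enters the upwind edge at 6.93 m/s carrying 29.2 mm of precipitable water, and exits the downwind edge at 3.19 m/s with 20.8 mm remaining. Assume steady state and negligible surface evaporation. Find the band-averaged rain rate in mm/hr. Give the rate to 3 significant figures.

Column moisture flux per unit crosswind length is F = V × PW.
Inflow: F_in = 6.93 × 29.2 = 202.356 mm·m/s
Outflow: F_out = 3.19 × 20.8 = 66.352 mm·m/s
Steady-state rate R = (F_in − F_out)/L = (202.356 − 66.352) / 97900 m = 1.389e-03 mm/s.
R = 1.389e-03 × 3600 = 5.00 mm/hr.

R ≈ 5.00 mm/hr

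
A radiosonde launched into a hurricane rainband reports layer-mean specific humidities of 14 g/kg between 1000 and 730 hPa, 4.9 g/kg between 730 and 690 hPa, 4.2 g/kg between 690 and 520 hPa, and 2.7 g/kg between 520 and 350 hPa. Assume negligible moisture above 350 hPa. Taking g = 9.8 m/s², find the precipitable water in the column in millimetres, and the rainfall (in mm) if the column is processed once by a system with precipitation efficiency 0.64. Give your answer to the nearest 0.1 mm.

PW ≈ 52.5 mm; rainfall ≈ 33.6 mm

Precipitable water is the column-integrated vapour mass per unit area: PW = (1/g) Σ q̄ Δp, with q in kg/kg and Δp in Pa (1 kg/m² of water = 1 mm).
Layer 1000–730 hPa: Δp = 270 hPa = 27000 Pa, q̄ = 0.014 kg/kg → 0.014 × 27000 / 9.8 = 38.57 mm
Layer 730–690 hPa: Δp = 40 hPa = 4000 Pa, q̄ = 0.0049 kg/kg → 0.0049 × 4000 / 9.8 = 2.00 mm
Layer 690–520 hPa: Δp = 170 hPa = 17000 Pa, q̄ = 0.0042 kg/kg → 0.0042 × 17000 / 9.8 = 7.29 mm
Layer 520–350 hPa: Δp = 170 hPa = 17000 Pa, q̄ = 0.0027 kg/kg → 0.0027 × 17000 / 9.8 = 4.68 mm
PW = 38.57 + 2.00 + 7.29 + 4.68 = 52.54 ≈ 52.5 mm.
Rainfall = ε × PW = 0.64 × 52.5 = 33.6 mm.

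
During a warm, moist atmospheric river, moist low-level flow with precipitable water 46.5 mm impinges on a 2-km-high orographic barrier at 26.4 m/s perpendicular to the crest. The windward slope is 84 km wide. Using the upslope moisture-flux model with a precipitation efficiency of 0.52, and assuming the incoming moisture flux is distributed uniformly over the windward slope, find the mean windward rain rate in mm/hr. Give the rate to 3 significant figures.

Incoming column moisture flux per unit ridge length: F = V × PW = 26.4 × 46.5 = 1227.6 mm·m/s.
Spread over the 84 km slope with efficiency ε = 0.52: R = ε·F/W = 0.52 × 1227.6 / 84000 m = 7.599e-03 mm/s.
R = 7.599e-03 × 3600 = 27.4 mm/hr.

R ≈ 27.4 mm/hr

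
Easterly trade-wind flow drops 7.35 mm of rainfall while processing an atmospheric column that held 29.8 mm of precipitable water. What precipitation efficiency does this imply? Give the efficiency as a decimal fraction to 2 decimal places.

ε = rainfall / PW = 7.35 / 29.8 = 0.25.

ε ≈ 0.25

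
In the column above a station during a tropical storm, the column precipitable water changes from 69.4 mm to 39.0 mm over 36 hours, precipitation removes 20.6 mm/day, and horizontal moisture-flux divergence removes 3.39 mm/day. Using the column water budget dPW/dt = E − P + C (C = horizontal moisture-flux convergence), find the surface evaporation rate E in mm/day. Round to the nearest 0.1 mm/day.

E ≈ 3.7 mm/day

dPW/dt = (39.0 − 69.4) mm / (36/24 day) = -20.267 mm/day.
E = dPW/dt + P − C = (-20.267) + 20.6 − (-3.39) = 3.7 mm/day.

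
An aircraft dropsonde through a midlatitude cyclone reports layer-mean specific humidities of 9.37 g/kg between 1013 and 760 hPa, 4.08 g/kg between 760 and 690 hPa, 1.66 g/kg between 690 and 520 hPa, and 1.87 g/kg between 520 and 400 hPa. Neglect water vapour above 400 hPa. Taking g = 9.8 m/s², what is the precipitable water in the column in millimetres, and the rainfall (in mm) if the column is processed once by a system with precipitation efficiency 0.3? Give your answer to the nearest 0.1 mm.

Precipitable water is the column-integrated vapour mass per unit area: PW = (1/g) Σ q̄ Δp, with q in kg/kg and Δp in Pa (1 kg/m² of water = 1 mm).
Layer 1013–760 hPa: Δp = 253 hPa = 25300 Pa, q̄ = 0.00937 kg/kg → 0.00937 × 25300 / 9.8 = 24.19 mm
Layer 760–690 hPa: Δp = 70 hPa = 7000 Pa, q̄ = 0.00408 kg/kg → 0.00408 × 7000 / 9.8 = 2.91 mm
Layer 690–520 hPa: Δp = 170 hPa = 17000 Pa, q̄ = 0.00166 kg/kg → 0.00166 × 17000 / 9.8 = 2.88 mm
Layer 520–400 hPa: Δp = 120 hPa = 12000 Pa, q̄ = 0.00187 kg/kg → 0.00187 × 12000 / 9.8 = 2.29 mm
PW = 24.19 + 2.91 + 2.88 + 2.29 = 32.27 ≈ 32.3 mm.
Rainfall = ε × PW = 0.3 × 32.3 = 9.7 mm.

PW ≈ 32.3 mm; rainfall ≈ 9.7 mm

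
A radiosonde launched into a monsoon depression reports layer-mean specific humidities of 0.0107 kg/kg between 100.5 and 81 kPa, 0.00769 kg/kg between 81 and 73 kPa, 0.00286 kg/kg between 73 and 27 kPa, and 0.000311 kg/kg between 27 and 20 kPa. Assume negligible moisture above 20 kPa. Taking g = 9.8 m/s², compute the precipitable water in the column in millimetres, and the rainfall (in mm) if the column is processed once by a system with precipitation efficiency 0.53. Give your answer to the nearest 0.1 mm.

Precipitable water is the column-integrated vapour mass per unit area: PW = (1/g) Σ q̄ Δp, with q in kg/kg and Δp in Pa (1 kg/m² of water = 1 mm).
Layer 100.5–81 kPa: Δp = 195 hPa = 19500 Pa, q̄ = 0.0107 kg/kg → 0.0107 × 19500 / 9.8 = 21.29 mm
Layer 81–73 kPa: Δp = 80 hPa = 8000 Pa, q̄ = 0.00769 kg/kg → 0.00769 × 8000 / 9.8 = 6.28 mm
Layer 73–27 kPa: Δp = 460 hPa = 46000 Pa, q̄ = 0.00286 kg/kg → 0.00286 × 46000 / 9.8 = 13.42 mm
Layer 27–20 kPa: Δp = 70 hPa = 7000 Pa, q̄ = 0.000311 kg/kg → 0.000311 × 7000 / 9.8 = 0.22 mm
PW = 21.29 + 6.28 + 13.42 + 0.22 = 41.21 ≈ 41.2 mm.
Rainfall = ε × PW = 0.53 × 41.2 = 21.8 mm.

PW ≈ 41.2 mm; rainfall ≈ 21.8 mm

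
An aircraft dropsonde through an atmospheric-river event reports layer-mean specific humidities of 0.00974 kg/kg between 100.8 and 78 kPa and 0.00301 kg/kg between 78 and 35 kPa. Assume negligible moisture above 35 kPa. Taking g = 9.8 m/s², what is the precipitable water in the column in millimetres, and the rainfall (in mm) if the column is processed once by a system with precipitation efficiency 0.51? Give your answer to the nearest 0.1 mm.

PW ≈ 35.9 mm; rainfall ≈ 18.3 mm

Precipitable water is the column-integrated vapour mass per unit area: PW = (1/g) Σ q̄ Δp, with q in kg/kg and Δp in Pa (1 kg/m² of water = 1 mm).
Layer 100.8–78 kPa: Δp = 228 hPa = 22800 Pa, q̄ = 0.00974 kg/kg → 0.00974 × 22800 / 9.8 = 22.66 mm
Layer 78–35 kPa: Δp = 430 hPa = 43000 Pa, q̄ = 0.00301 kg/kg → 0.00301 × 43000 / 9.8 = 13.21 mm
PW = 22.66 + 13.21 = 35.87 ≈ 35.9 mm.
Rainfall = ε × PW = 0.51 × 35.9 = 18.3 mm.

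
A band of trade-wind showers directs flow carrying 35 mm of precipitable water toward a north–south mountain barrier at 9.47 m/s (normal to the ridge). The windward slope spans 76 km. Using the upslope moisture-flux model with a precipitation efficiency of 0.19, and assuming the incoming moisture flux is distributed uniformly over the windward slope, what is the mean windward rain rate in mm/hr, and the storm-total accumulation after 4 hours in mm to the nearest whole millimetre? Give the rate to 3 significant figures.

Incoming column moisture flux per unit ridge length: F = V × PW = 9.47 × 35 = 331.45 mm·m/s.
Spread over the 76 km slope with efficiency ε = 0.19: R = ε·F/W = 0.19 × 331.45 / 76000 m = 8.286e-04 mm/s.
R = 8.286e-04 × 3600 = 2.98 mm/hr.
Over 4 h: total = 2.98 × 4 = 11.92 ≈ 12 mm.

R ≈ 2.98 mm/hr; total ≈ 12 mm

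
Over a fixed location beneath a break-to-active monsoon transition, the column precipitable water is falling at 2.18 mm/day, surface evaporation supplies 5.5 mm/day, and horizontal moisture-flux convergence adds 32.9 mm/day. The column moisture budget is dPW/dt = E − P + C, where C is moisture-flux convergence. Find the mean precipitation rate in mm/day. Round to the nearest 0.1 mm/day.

P ≈ 40.6 mm/day

dPW/dt = -2.18 mm/day.
P = E + C − dPW/dt = 5.5 + (32.9) − (-2.18) = 40.6 mm/day.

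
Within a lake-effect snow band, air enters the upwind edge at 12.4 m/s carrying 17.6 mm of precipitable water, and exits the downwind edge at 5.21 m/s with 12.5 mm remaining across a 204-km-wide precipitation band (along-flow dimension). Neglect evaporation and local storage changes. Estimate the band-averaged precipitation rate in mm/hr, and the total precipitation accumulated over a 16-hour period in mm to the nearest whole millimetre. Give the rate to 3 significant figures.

R ≈ 2.70 mm/hr; total ≈ 43 mm

Column moisture flux per unit crosswind length is F = V × PW.
Inflow: F_in = 12.4 × 17.6 = 218.24 mm·m/s
Outflow: F_out = 5.21 × 12.5 = 65.125 mm·m/s
Steady-state rate R = (F_in − F_out)/L = (218.24 − 65.125) / 204000 m = 7.506e-04 mm/s.
R = 7.506e-04 × 3600 = 2.70 mm/hr.
Over 16 h: total = 2.70 × 16 = 43.2 ≈ 43 mm.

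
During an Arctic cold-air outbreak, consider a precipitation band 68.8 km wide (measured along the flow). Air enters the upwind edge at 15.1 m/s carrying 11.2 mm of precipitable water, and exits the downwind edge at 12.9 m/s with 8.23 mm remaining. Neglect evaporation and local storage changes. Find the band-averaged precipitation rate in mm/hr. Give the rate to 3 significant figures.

R ≈ 3.29 mm/hr

Column moisture flux per unit crosswind length is F = V × PW.
Inflow: F_in = 15.1 × 11.2 = 169.12 mm·m/s
Outflow: F_out = 12.9 × 8.23 = 106.167 mm·m/s
Steady-state rate R = (F_in − F_out)/L = (169.12 − 106.167) / 68800 m = 9.150e-04 mm/s.
R = 9.150e-04 × 3600 = 3.29 mm/hr.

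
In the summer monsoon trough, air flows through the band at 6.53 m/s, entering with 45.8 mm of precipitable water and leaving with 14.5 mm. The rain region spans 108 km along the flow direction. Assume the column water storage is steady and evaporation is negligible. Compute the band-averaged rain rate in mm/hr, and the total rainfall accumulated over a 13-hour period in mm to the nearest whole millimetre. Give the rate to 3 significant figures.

Column moisture flux per unit crosswind length is F = V × PW.
Inflow: F_in = 6.53 × 45.8 = 299.074 mm·m/s
Outflow: F_out = 6.53 × 14.5 = 94.685 mm·m/s
Steady-state rate R = (F_in − F_out)/L = (299.074 − 94.685) / 108000 m = 1.892e-03 mm/s.
R = 1.892e-03 × 3600 = 6.81 mm/hr.
Over 13 h: total = 6.81 × 13 = 88.53 ≈ 89 mm.

R ≈ 6.81 mm/hr; total ≈ 89 mm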